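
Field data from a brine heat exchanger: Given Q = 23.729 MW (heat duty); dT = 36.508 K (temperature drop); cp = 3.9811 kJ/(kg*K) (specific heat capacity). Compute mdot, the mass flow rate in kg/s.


mdot = Q * 1000 / (cp * dT)
mdot = 23.729 * 1000 / (3.9811 * 36.508)
mdot = 163.26 kg/s


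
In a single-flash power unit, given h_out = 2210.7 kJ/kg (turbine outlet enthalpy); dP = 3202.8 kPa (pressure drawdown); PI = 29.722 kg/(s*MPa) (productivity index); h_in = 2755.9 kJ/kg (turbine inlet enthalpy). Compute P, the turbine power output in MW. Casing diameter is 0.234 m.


Step 1: mdot = PI * dP / 1000 = 29.722 * 3202.8 / 1000 = 95.19362 kg/s
Step 2: P = mdot*(h_in - h_out)/1000 = 95.19362*(2755.9 - 2210.7)/1000 = 51.900 MW
P = 51.900 MW


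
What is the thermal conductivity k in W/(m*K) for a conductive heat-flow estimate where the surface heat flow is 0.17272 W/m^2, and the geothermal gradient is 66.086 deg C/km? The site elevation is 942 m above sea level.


k = q * 1000 / grad
k = 0.17272 * 1000 / 66.086
k = 2.6136 W/(m*K)


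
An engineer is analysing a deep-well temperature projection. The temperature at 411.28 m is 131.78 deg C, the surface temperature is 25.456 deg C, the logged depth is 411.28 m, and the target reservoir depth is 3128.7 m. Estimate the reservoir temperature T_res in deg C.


Step 1: grad = (T_d1 - T_surf)/d1 * 1000 = (131.78 - 25.456)/411.28 * 1000 = 258.5197 deg C/km
Step 2: T_res = T_surf + grad*d2/1000 = 25.456 + 258.5197*3128.7/1000 = 834.29 deg C
T_res = 834.29 deg C


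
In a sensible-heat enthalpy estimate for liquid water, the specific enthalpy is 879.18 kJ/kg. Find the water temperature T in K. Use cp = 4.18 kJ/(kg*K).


T = h / cp
T = 879.18 / 4.18
T = 210.3301 deg C
Convert to K: 210.3301 + 273.15 = 483.48 K
T = 483.48 K


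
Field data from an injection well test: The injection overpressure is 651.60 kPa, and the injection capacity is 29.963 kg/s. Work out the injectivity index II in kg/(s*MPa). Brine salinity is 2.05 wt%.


II = mdot * 1000 / dP
II = 29.963 * 1000 / 651.60
II = 45.984 kg/(s*MPa)


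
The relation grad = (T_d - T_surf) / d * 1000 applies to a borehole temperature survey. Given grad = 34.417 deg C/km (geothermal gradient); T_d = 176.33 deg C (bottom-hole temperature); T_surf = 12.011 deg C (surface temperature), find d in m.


d = (T_d - T_surf) / grad * 1000
d = (176.33 - 12.011) / 34.417 * 1000
d = 4774.4 m


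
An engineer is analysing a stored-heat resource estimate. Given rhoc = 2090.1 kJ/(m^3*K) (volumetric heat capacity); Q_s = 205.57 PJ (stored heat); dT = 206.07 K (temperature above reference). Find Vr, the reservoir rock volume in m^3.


Vr = Q_s * 1e12 / (rhoc * dT)
Vr = 205.57 * 1e12 / (2090.1 * 206.07)
Vr = 4.7729e+08 m^3


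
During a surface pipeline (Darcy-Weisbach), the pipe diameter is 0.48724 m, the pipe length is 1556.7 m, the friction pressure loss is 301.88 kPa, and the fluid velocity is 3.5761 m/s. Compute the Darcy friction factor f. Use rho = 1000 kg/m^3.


f = dP*1000 / ((L/D)*(rho*vel^2/2))
f = 301.88*1000 / ((1556.7/0.48724)*(1000*3.5761^2/2))
f = 0.014777


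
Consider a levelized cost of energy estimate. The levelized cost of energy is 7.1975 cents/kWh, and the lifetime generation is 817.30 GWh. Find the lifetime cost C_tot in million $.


C_tot = LCOE / 100 * E_tot
C_tot = 7.1975 / 100 * 817.30
C_tot = 58.825 million $


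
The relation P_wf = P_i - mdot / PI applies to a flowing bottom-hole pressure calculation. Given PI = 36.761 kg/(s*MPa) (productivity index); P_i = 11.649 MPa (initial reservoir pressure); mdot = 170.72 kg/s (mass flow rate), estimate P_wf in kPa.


P_wf = P_i - mdot / PI
P_wf = 11.649 - 170.72 / 36.761
P_wf = 7.004948 MPa
Convert: 7.004948 MPa * 1000.0 = 7004.9 kPa
P_wf = 7004.9 kPa


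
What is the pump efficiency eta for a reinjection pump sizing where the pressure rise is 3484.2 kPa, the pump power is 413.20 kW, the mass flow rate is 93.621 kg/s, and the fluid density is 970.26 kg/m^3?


eta = mdot * dP / (rho * P_pump)
eta = 93.621 * 3484.2 / (970.26 * 413.20)
eta = 0.81363


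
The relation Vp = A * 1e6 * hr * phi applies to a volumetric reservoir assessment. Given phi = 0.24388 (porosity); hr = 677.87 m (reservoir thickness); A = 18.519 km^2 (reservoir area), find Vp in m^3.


Vp = A * 1e6 * hr * phi
Vp = 18.519 * 1e6 * 677.87 * 0.24388
Vp = 3.0615e+09 m^3


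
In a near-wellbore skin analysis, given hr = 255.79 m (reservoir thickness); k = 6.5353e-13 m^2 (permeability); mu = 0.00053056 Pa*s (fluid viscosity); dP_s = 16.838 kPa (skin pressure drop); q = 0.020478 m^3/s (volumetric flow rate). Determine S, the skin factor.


S = dP_s * 1000 * 2*pi*k*hr / (q*mu)
S = 16.838 * 1000 * 2*pi*6.5353e-13*255.79 / (0.020478*0.00053056)
S = 1.6278


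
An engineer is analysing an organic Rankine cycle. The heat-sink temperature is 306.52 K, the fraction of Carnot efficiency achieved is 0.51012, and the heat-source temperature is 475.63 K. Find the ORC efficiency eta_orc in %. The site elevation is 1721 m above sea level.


eta_orc = (1 - Tc/Th) * f * 100
eta_orc = (1 - 306.52/475.63) * 0.51012 * 100
eta_orc = 18.137 %


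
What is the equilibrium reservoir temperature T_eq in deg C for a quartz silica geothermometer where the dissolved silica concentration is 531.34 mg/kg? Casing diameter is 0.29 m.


T_eq = 1309 / (5.19 - log10(SiO2)) - 273.15
T_eq = 1309 / (5.19 - log10(531.34)) - 273.15
T_eq = 257.96 deg C


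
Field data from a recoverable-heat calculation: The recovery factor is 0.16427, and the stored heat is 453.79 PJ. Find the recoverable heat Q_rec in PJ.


Q_rec = Q_s * RF
Q_rec = 453.79 * 0.16427
Q_rec = 74.544 PJ


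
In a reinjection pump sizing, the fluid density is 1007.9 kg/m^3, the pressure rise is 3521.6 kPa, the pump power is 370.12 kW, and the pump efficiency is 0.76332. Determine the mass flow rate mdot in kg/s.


mdot = P_pump * rho * eta / dP
mdot = 370.12 * 1007.9 * 0.76332 / 3521.6
mdot = 80.859 kg/s


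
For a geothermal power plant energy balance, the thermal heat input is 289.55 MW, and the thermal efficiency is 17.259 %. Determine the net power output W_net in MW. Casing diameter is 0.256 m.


W_net = eta / 100 * Q_in
W_net = 17.259 / 100 * 289.55
W_net = 49.973 MW


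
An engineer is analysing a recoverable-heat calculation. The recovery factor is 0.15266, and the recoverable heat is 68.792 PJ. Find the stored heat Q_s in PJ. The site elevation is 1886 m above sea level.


Q_s = Q_rec / RF
Q_s = 68.792 / 0.15266
Q_s = 450.62 PJ


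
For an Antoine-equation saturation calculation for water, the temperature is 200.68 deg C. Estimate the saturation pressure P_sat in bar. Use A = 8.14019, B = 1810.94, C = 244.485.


P_sat = 10^(A - B/(C + T)) / 760 * 0.101325
P_sat = 10^(8.14019 - 1810.94/(244.485 + 200.68)) / 760 * 0.101325
P_sat = 1.574249 MPa
Convert: 1.574249 MPa * 10.0 = 15.742 bar
P_sat = 15.742 bar


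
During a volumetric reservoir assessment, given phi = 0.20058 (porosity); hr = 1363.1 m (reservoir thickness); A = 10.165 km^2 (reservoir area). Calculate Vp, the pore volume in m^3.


Vp = A * 1e6 * hr * phi
Vp = 10.165 * 1e6 * 1363.1 * 0.20058
Vp = 2.7792e+09 m^3


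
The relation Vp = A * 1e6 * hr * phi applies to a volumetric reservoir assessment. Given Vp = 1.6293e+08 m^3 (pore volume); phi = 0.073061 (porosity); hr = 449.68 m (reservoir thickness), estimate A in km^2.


A = Vp / (1e6 * hr * phi)
A = 1.6293e+08 / (1e6 * 449.68 * 0.073061)
A = 4.9592 km^2


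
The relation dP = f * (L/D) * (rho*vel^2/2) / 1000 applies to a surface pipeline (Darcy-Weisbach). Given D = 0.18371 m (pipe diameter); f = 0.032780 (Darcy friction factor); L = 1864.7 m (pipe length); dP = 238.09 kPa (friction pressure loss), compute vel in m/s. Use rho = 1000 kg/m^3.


vel = sqrt(dP*1000*2*D / (f*L*rho))
vel = sqrt(238.09*1000*2*0.18371 / (0.032780*1864.7*1000))
vel = 1.1963 m/s


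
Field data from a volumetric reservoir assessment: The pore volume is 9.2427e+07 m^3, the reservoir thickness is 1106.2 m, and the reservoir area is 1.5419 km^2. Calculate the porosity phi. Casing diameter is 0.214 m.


phi = Vp / (A * 1e6 * hr)
phi = 9.2427e+07 / (1.5419 * 1e6 * 1106.2)
phi = 0.054189


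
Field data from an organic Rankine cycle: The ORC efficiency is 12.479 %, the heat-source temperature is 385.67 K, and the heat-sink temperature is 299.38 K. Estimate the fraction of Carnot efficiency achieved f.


f = (eta_orc/100) / (1 - Tc/Th)
f = (12.479/100) / (1 - 299.38/385.67)
f = 0.55774


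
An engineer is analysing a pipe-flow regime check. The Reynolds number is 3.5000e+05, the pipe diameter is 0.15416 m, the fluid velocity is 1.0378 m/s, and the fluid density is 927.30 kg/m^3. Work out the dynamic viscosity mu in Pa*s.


mu = rho * vel * D / Re
mu = 927.30 * 1.0378 * 0.15416 / 3.5000e+05
mu = 0.00042387 Pa*s


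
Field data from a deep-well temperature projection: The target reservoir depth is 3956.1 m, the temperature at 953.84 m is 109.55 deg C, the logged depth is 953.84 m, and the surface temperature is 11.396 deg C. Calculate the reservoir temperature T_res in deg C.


Step 1: grad = (T_d1 - T_surf)/d1 * 1000 = (109.55 - 11.396)/953.84 * 1000 = 102.9041 deg C/km
Step 2: T_res = T_surf + grad*d2/1000 = 11.396 + 102.9041*3956.1/1000 = 418.49 deg C
T_res = 418.49 deg C


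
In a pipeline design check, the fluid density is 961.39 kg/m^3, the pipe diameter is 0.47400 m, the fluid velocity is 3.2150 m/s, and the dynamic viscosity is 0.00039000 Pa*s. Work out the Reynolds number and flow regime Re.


Step 1: Re = rho*vel*D/mu = 961.39*3.215*0.474/0.00039 = 3.7566e+06
Step 2: Re = 3.7566e+06 > 4000, so flow is turbulent.
Re = 3.7566e+06 (turbulent)


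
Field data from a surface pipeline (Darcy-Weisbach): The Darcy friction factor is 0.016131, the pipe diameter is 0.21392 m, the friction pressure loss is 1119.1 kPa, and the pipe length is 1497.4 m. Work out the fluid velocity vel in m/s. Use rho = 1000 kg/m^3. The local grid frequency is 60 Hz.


vel = sqrt(dP*1000*2*D / (f*L*rho))
vel = sqrt(1119.1*1000*2*0.21392 / (0.016131*1497.4*1000))
vel = 4.4522 m/s


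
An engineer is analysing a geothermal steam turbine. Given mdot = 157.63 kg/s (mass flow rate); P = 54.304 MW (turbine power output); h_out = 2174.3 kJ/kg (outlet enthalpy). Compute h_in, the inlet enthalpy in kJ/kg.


h_in = h_out + P * 1000 / mdot
h_in = 2174.3 + 54.304 * 1000 / 157.63
h_in = 2518.8 kJ/kg


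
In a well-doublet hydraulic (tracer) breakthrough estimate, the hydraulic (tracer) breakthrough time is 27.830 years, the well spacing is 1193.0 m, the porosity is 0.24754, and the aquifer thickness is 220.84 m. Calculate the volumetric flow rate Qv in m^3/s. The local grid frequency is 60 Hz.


Qv = pi*hr*phi*L^2 / (3*t_bt*365.25*86400)
Qv = pi*220.84*0.24754*1193.0^2 / (3*27.830*365.25*86400)
Qv = 0.092772 m^3/s


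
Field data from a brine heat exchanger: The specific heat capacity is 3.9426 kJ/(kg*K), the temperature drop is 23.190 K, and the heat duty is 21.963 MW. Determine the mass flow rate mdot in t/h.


mdot = Q * 1000 / (cp * dT)
mdot = 21.963 * 1000 / (3.9426 * 23.190)
mdot = 240.2195 kg/s
Convert: 240.2195 kg/s * 3.6 = 864.79 t/h
mdot = 864.79 t/h


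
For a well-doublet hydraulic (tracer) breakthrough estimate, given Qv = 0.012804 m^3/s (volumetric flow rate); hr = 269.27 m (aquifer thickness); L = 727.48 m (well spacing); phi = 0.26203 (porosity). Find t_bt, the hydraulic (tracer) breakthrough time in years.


t_bt = pi * hr * phi * L^2 / (3 * Qv) / (365.25*86400)
t_bt = pi * 269.27 * 0.26203 * 727.48^2 / (3 * 0.012804) / (365.25*86400)
t_bt = 96.774 years


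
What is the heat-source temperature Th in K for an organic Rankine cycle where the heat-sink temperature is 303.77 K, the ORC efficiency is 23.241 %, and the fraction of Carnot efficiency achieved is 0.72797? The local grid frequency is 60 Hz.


Th = Tc / (1 - (eta_orc/100)/f)
Th = 303.77 / (1 - (23.241/100)/0.72797)
Th = 446.23 K


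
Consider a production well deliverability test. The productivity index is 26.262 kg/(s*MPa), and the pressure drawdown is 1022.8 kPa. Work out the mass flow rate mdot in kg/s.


mdot = PI * dP / 1000
mdot = 26.262 * 1022.8 / 1000
mdot = 26.861 kg/s


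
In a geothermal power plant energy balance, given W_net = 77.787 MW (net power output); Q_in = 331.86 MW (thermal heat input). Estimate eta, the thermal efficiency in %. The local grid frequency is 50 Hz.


eta = W_net / Q_in * 100
eta = 77.787 / 331.86 * 100
eta = 23.440 %


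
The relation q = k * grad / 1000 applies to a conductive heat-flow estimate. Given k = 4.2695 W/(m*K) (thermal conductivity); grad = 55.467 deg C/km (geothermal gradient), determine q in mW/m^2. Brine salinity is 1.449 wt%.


q = k * grad / 1000
q = 4.2695 * 55.467 / 1000
q = 0.2368164 W/m^2
Convert: 0.2368164 W/m^2 * 1000.0 = 236.82 mW/m^2
q = 236.82 mW/m^2


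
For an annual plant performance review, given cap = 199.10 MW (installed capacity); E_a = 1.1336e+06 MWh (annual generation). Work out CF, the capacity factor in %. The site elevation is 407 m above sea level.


CF = E_a / (cap * 8760) * 100
CF = 1.1336e+06 / (199.10 * 8760) * 100
CF = 64.996 %


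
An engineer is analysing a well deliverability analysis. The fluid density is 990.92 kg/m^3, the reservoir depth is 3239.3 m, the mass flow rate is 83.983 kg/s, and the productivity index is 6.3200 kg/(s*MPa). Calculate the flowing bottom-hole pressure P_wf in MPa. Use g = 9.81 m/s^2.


Step 1: P_i = rho*g*h/1e6 = 990.92*9.81*3239.3/1e6 = 31.48899 MPa
Step 2: P_wf = P_i - mdot/PI = 31.48899 - 83.983/6.32 = 18.201 MPa
P_wf = 18.201 MPa


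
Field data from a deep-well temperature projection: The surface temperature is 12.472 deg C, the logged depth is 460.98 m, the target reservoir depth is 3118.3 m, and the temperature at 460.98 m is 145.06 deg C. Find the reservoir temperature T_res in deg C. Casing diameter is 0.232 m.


Step 1: grad = (T_d1 - T_surf)/d1 * 1000 = (145.06 - 12.472)/460.98 * 1000 = 287.6220 deg C/km
Step 2: T_res = T_surf + grad*d2/1000 = 12.472 + 287.6220*3118.3/1000 = 909.36 deg C
T_res = 909.36 deg C


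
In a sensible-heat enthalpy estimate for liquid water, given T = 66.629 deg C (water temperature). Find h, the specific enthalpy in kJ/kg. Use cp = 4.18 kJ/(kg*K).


h = cp * T
h = 4.18 * 66.629
h = 278.51 kJ/kg


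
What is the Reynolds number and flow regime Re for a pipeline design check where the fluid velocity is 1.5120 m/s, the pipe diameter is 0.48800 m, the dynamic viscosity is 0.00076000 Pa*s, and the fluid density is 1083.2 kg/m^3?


Step 1: Re = rho*vel*D/mu = 1083.2*1.512*0.488/0.00076 = 1.0516e+06
Step 2: Re = 1.0516e+06 > 4000, so flow is turbulent.
Re = 1.0516e+06 (turbulent)


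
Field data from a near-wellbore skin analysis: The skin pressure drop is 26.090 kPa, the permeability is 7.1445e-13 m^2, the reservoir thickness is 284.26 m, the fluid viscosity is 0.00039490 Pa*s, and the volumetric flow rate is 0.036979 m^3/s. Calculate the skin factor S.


S = dP_s * 1000 * 2*pi*k*hr / (q*mu)
S = 26.090 * 1000 * 2*pi*7.1445e-13*284.26 / (0.036979*0.00039490)
S = 2.2798


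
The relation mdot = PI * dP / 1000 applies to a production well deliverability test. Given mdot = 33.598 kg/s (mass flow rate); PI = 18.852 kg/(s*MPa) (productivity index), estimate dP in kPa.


dP = mdot * 1000 / PI
dP = 33.598 * 1000 / 18.852
dP = 1782.2 kPa


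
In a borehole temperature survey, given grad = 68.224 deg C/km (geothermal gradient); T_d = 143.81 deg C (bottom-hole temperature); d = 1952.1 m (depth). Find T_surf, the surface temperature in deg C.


T_surf = T_d - grad * d / 1000
T_surf = 143.81 - 68.224 * 1952.1 / 1000
T_surf = 10.630 deg C


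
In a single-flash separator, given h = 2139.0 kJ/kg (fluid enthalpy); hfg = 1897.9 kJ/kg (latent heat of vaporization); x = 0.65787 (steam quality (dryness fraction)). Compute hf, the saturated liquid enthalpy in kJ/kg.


hf = h - x * hfg
hf = 2139.0 - 0.65787 * 1897.9
hf = 890.43 kJ/kg


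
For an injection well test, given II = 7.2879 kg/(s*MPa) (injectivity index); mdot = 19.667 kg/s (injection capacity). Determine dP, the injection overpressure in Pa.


dP = mdot * 1000 / II
dP = 19.667 * 1000 / 7.2879
dP = 2698.583 kPa
Convert: 2698.583 kPa * 1000.0 = 2.6986e+06 Pa
dP = 2.6986e+06 Pa


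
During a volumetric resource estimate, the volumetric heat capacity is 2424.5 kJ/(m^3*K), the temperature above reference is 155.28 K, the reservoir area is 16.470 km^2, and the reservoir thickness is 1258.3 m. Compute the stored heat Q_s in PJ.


Step 1: Vr = A*1e6*hr = 16.47*1e6*1258.3 = 2.072420e+10 m^3
Step 2: Q_s = Vr*rhoc*dT/1e12 = 2.072420e+10*2424.5*155.28/1e12 = 7802.2 PJ
Q_s = 7802.2 PJ


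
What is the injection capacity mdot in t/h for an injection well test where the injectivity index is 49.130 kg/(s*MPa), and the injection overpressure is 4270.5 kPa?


mdot = II * dP / 1000
mdot = 49.130 * 4270.5 / 1000
mdot = 209.8097 kg/s
Convert: 209.8097 kg/s * 3.6 = 755.31 t/h
mdot = 755.31 t/h


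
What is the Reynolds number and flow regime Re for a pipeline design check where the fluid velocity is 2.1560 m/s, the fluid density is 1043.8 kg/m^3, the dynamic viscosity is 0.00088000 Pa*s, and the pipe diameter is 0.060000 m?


Step 1: Re = rho*vel*D/mu = 1043.8*2.156*0.06/0.00088 = 1.5344e+05
Step 2: Re = 1.5344e+05 > 4000, so flow is turbulent.
Re = 1.5344e+05 (turbulent)


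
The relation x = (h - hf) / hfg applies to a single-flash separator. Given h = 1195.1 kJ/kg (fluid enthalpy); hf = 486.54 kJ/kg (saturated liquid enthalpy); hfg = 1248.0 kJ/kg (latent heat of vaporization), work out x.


x = (h - hf) / hfg
x = (1195.1 - 486.54) / 1248.0
x = 0.56776


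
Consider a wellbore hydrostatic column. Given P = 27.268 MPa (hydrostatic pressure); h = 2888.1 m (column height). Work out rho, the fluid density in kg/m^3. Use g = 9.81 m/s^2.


rho = P * 1e6 / (g * h)
rho = 27.268 * 1e6 / (9.81 * 2888.1)
rho = 962.44 kg/m^3


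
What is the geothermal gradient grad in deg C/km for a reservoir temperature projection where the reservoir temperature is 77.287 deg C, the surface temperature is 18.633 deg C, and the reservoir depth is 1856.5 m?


grad = (T_res - T_surf) / d * 1000
grad = (77.287 - 18.633) / 1856.5 * 1000
grad = 31.594 deg C/km


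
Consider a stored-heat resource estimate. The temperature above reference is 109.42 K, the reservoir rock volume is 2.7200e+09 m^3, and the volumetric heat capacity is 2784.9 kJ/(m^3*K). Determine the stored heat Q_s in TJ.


Q_s = Vr * rhoc * dT / 1e12
Q_s = 2.7200e+09 * 2784.9 * 109.42 / 1e12
Q_s = 828.8486 PJ
Convert: 828.8486 PJ * 1000.0 = 8.2885e+05 TJ
Q_s = 8.2885e+05 TJ


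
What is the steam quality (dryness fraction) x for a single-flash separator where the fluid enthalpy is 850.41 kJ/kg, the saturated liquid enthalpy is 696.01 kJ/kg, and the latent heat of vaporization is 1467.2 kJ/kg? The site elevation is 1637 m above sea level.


x = (h - hf) / hfg
x = (850.41 - 696.01) / 1467.2
x = 0.10523


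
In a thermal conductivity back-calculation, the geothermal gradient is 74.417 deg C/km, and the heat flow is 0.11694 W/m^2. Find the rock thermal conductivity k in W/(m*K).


k = q / (grad / 1000)
k = 0.11694 / (74.417 / 1000)
k = 1.5714 W/(m*K)


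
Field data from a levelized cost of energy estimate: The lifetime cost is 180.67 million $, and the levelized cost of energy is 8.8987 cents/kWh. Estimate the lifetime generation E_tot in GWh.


E_tot = C_tot / LCOE * 100
E_tot = 180.67 / 8.8987 * 100
E_tot = 2030.3 GWh


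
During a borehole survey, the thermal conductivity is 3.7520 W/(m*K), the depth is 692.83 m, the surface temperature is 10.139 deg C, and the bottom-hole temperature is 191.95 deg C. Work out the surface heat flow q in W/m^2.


Step 1: grad = (T_d - T_surf)/d * 1000 = (191.95 - 10.139)/692.83 * 1000 = 262.4179 deg C/km
Step 2: q = k * grad / 1000 = 3.752 * 262.4179 / 1000 = 0.98459 W/m^2
q = 0.98459 W/m^2


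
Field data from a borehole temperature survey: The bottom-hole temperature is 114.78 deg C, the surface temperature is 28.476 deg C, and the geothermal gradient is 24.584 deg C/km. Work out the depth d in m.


d = (T_d - T_surf) / grad * 1000
d = (114.78 - 28.476) / 24.584 * 1000
d = 3510.6 m


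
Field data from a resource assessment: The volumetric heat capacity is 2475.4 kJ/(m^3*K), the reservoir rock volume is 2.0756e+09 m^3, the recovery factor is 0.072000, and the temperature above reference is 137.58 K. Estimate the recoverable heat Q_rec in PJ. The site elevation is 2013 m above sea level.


Step 1: Q_s = Vr*rhoc*dT/1e12 = 2.0756e+09*2475.4*137.58/1e12 = 706.8778 PJ
Step 2: Q_rec = Q_s * RF = 706.8778 * 0.072 = 50.895 PJ
Q_rec = 50.895 PJ


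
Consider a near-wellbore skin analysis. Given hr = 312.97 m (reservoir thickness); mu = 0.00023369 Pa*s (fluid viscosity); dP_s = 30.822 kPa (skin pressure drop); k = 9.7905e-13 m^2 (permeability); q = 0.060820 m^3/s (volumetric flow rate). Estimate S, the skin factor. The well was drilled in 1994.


S = dP_s * 1000 * 2*pi*k*hr / (q*mu)
S = 30.822 * 1000 * 2*pi*9.7905e-13*312.97 / (0.060820*0.00023369)
S = 4.1751


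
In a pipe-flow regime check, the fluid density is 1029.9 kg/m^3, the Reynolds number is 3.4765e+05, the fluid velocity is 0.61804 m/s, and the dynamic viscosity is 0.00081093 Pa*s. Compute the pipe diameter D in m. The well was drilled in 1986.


D = Re * mu / (rho * vel)
D = 3.4765e+05 * 0.00081093 / (1029.9 * 0.61804)
D = 0.44291 m


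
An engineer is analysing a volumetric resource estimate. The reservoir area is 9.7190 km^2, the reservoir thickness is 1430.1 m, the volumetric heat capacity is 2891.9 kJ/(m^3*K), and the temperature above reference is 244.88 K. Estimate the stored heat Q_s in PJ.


Step 1: Vr = A*1e6*hr = 9.719*1e6*1430.1 = 1.389914e+10 m^3
Step 2: Q_s = Vr*rhoc*dT/1e12 = 1.389914e+10*2891.9*244.88/1e12 = 9842.9 PJ
Q_s = 9842.9 PJ


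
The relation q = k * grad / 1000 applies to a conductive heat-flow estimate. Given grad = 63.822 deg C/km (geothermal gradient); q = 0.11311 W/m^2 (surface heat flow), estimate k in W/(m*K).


k = q * 1000 / grad
k = 0.11311 * 1000 / 63.822
k = 1.7723 W/(m*K)


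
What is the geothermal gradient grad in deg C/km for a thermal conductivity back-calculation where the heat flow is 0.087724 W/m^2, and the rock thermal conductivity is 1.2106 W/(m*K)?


grad = q / k * 1000
grad = 0.087724 / 1.2106 * 1000
grad = 72.463 deg C/km


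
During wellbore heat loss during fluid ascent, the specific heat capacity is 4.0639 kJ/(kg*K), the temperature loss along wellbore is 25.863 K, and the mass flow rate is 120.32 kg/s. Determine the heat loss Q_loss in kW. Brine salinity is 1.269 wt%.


Q_loss = mdot * cp * dT
Q_loss = 120.32 * 4.0639 * 25.863
Q_loss = 12646 kW


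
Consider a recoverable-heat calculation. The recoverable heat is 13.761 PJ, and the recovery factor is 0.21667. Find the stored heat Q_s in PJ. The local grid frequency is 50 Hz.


Q_s = Q_rec / RF
Q_s = 13.761 / 0.21667
Q_s = 63.511 PJ


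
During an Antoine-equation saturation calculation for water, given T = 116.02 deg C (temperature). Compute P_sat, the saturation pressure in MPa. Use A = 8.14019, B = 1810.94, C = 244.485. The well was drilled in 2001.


P_sat = 10^(A - B/(C + T)) / 760 * 0.101325
P_sat = 10^(8.14019 - 1810.94/(244.485 + 116.02)) / 760 * 0.101325
P_sat = 0.17448 MPa


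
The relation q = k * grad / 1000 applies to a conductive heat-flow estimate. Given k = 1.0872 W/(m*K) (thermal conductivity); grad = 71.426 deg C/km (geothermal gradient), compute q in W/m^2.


q = k * grad / 1000
q = 1.0872 * 71.426 / 1000
q = 0.077654 W/m^2


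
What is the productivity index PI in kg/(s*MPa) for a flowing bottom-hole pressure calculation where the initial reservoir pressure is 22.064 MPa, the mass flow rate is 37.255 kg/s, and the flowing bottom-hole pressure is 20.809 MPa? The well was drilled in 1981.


PI = mdot / (P_i - P_wf)
PI = 37.255 / (22.064 - 20.809)
PI = 29.685 kg/(s*MPa)


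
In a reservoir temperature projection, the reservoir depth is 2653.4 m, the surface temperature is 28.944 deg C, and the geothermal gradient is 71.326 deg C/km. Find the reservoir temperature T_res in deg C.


T_res = T_surf + grad * d / 1000
T_res = 28.944 + 71.326 * 2653.4 / 1000
T_res = 218.20 deg C


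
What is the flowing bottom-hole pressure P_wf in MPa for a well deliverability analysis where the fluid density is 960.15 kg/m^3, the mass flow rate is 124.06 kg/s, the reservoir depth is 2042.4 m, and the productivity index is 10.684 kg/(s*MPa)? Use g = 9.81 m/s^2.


Step 1: P_i = rho*g*h/1e6 = 960.15*9.81*2042.4/1e6 = 19.23751 MPa
Step 2: P_wf = P_i - mdot/PI = 19.23751 - 124.06/10.684 = 7.6258 MPa
P_wf = 7.6258 MPa


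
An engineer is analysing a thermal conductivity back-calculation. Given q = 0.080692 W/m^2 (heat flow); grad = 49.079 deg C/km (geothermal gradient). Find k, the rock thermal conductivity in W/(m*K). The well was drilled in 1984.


k = q / (grad / 1000)
k = 0.080692 / (49.079 / 1000)
k = 1.6441 W/(m*K)


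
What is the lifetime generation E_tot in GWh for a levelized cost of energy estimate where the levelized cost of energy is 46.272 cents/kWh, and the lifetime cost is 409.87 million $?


E_tot = C_tot / LCOE * 100
E_tot = 409.87 / 46.272 * 100
E_tot = 885.78 GWh


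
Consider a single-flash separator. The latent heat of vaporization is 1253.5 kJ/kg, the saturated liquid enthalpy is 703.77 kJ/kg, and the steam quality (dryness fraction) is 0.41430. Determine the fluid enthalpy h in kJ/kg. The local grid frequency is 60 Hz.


h = hf + x * hfg
h = 703.77 + 0.41430 * 1253.5
h = 1223.1 kJ/kg


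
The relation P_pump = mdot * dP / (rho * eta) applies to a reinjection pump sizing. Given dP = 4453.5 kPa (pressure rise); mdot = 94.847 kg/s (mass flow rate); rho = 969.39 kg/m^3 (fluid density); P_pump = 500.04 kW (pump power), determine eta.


eta = mdot * dP / (rho * P_pump)
eta = 94.847 * 4453.5 / (969.39 * 500.04)
eta = 0.87141


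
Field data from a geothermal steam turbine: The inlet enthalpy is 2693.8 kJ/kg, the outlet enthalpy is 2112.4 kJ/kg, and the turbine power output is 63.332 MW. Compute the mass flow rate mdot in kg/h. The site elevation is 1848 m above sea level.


mdot = P * 1000 / (h_in - h_out)
mdot = 63.332 * 1000 / (2693.8 - 2112.4)
mdot = 108.9302 kg/s
Convert: 108.9302 kg/s * 3600.0 = 3.9215e+05 kg/h
mdot = 3.9215e+05 kg/h


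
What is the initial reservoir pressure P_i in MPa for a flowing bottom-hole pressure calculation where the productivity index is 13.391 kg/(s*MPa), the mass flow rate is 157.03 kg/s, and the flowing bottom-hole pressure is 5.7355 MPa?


P_i = P_wf + mdot / PI
P_i = 5.7355 + 157.03 / 13.391
P_i = 17.462 MPa


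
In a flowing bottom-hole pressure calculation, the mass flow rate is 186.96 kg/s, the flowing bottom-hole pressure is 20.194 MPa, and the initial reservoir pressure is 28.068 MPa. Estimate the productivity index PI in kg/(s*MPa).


PI = mdot / (P_i - P_wf)
PI = 186.96 / (28.068 - 20.194)
PI = 23.744 kg/(s*MPa)


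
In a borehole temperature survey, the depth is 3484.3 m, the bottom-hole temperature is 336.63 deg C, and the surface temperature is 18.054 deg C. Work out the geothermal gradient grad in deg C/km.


grad = (T_d - T_surf) / d * 1000
grad = (336.63 - 18.054) / 3484.3 * 1000
grad = 91.432 deg C/km


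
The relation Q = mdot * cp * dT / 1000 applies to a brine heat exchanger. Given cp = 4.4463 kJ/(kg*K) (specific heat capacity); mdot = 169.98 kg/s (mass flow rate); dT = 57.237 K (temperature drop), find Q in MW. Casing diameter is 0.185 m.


Q = mdot * cp * dT / 1000
Q = 169.98 * 4.4463 * 57.237 / 1000
Q = 43.259 MW


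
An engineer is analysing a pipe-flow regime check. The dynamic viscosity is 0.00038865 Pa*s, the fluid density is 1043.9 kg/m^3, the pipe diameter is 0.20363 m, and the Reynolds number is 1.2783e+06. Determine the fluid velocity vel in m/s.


vel = Re * mu / (rho * D)
vel = 1.2783e+06 * 0.00038865 / (1043.9 * 0.20363)
vel = 2.3372 m/s


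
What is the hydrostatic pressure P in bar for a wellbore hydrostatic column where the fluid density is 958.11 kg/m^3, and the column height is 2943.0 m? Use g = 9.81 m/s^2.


P = rho * g * h / 1e6
P = 958.11 * 9.81 * 2943.0 / 1e6
P = 27.66143 MPa
Convert: 27.66143 MPa * 10.0 = 276.61 bar
P = 276.61 bar


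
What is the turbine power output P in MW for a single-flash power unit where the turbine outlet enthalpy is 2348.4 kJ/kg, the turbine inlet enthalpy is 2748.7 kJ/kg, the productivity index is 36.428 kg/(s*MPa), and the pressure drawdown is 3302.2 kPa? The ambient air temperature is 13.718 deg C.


Step 1: mdot = PI * dP / 1000 = 36.428 * 3302.2 / 1000 = 120.2925 kg/s
Step 2: P = mdot*(h_in - h_out)/1000 = 120.2925*(2748.7 - 2348.4)/1000 = 48.153 MW
P = 48.153 MW


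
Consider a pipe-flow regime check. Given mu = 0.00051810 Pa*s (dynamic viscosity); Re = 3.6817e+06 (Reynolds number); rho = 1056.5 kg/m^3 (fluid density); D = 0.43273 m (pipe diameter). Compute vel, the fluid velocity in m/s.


vel = Re * mu / (rho * D)
vel = 3.6817e+06 * 0.00051810 / (1056.5 * 0.43273)
vel = 4.1723 m/s


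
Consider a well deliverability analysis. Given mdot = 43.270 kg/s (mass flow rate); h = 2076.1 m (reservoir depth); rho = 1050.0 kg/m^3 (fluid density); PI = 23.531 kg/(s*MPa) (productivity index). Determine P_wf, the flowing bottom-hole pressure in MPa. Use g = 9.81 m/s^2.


Step 1: P_i = rho*g*h/1e6 = 1050.0*9.81*2076.1/1e6 = 21.38487 MPa
Step 2: P_wf = P_i - mdot/PI = 21.38487 - 43.27/23.531 = 19.546 MPa
P_wf = 19.546 MPa


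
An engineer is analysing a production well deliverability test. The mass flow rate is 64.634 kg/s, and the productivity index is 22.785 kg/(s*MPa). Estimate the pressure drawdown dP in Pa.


dP = mdot * 1000 / PI
dP = 64.634 * 1000 / 22.785
dP = 2836.691 kPa
Convert: 2836.691 kPa * 1000.0 = 2.8367e+06 Pa
dP = 2.8367e+06 Pa


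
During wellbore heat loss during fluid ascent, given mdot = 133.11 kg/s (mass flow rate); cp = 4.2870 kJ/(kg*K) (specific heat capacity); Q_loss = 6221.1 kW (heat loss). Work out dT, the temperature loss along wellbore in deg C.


dT = Q_loss / (mdot * cp)
dT = 6221.1 / (133.11 * 4.2870)
dT = 10.90192 K
Convert (temperature difference, 1 K = 1 deg C): 10.90192 K = 10.90192 deg C
dT = 10.902 deg C


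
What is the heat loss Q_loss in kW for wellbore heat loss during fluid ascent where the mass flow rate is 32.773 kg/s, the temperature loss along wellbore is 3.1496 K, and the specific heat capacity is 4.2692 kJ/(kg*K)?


Q_loss = mdot * cp * dT
Q_loss = 32.773 * 4.2692 * 3.1496
Q_loss = 440.67 kW


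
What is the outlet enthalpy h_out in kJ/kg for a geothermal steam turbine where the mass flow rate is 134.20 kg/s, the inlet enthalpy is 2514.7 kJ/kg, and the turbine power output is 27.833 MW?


h_out = h_in - P * 1000 / mdot
h_out = 2514.7 - 27.833 * 1000 / 134.20
h_out = 2307.3 kJ/kg


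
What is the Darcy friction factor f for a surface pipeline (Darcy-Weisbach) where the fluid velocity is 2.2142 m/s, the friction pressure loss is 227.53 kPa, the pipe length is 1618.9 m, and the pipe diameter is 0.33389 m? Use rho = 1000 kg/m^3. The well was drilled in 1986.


f = dP*1000 / ((L/D)*(rho*vel^2/2))
f = 227.53*1000 / ((1618.9/0.33389)*(1000*2.2142^2/2))
f = 0.019143


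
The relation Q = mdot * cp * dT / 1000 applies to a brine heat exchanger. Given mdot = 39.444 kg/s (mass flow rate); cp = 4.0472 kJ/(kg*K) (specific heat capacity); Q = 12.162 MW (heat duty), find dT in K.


dT = Q * 1000 / (mdot * cp)
dT = 12.162 * 1000 / (39.444 * 4.0472)
dT = 76.185 K


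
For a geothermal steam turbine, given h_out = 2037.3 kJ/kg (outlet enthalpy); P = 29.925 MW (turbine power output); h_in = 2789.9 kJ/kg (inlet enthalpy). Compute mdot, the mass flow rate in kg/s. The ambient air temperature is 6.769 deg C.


mdot = P * 1000 / (h_in - h_out)
mdot = 29.925 * 1000 / (2789.9 - 2037.3)
mdot = 39.762 kg/s


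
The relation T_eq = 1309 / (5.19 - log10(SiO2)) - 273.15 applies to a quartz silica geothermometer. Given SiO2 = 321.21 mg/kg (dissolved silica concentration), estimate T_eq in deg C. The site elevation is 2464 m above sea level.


T_eq = 1309 / (5.19 - log10(SiO2)) - 273.15
T_eq = 1309 / (5.19 - log10(321.21)) - 273.15
T_eq = 214.70 deg C


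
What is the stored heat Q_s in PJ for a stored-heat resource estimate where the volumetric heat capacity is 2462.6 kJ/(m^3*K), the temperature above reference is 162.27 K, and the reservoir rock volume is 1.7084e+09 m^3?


Q_s = Vr * rhoc * dT / 1e12
Q_s = 1.7084e+09 * 2462.6 * 162.27 / 1e12
Q_s = 682.69 PJ


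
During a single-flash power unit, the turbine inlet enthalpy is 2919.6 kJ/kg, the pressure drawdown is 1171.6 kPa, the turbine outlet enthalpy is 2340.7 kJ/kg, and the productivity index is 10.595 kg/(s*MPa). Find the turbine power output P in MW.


Step 1: mdot = PI * dP / 1000 = 10.595 * 1171.6 / 1000 = 12.41310 kg/s
Step 2: P = mdot*(h_in - h_out)/1000 = 12.41310*(2919.6 - 2340.7)/1000 = 7.1859 MW
P = 7.1859 MW


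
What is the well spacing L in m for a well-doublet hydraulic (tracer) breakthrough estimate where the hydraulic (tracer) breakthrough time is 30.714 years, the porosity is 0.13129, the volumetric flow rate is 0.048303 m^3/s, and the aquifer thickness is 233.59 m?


L = sqrt(t_bt*365.25*86400*3*Qv / (pi*hr*phi))
L = sqrt(30.714*365.25*86400*3*0.048303 / (pi*233.59*0.13129))
L = 1207.4 m


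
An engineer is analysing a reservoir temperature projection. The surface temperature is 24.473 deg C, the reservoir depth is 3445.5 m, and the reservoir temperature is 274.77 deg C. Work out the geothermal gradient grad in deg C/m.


grad = (T_res - T_surf) / d * 1000
grad = (274.77 - 24.473) / 3445.5 * 1000
grad = 72.64461 deg C/km
Convert: 72.64461 deg C/km * 0.001 = 0.072645 deg C/m
grad = 0.072645 deg C/m


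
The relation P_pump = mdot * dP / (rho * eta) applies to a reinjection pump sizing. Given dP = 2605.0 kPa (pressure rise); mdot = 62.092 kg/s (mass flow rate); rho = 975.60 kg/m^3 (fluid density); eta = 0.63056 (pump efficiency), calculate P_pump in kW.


P_pump = mdot * dP / (rho * eta)
P_pump = 62.092 * 2605.0 / (975.60 * 0.63056)
P_pump = 262.93 kW


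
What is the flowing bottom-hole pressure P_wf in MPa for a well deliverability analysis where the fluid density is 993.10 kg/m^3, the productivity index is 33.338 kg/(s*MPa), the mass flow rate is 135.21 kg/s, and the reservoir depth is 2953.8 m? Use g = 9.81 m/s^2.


Step 1: P_i = rho*g*h/1e6 = 993.1*9.81*2953.8/1e6 = 28.77684 MPa
Step 2: P_wf = P_i - mdot/PI = 28.77684 - 135.21/33.338 = 24.721 MPa
P_wf = 24.721 MPa


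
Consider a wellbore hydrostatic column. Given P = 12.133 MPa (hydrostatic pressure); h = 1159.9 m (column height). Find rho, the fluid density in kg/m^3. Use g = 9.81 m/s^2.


rho = P * 1e6 / (g * h)
rho = 12.133 * 1e6 / (9.81 * 1159.9)
rho = 1066.3 kg/m^3


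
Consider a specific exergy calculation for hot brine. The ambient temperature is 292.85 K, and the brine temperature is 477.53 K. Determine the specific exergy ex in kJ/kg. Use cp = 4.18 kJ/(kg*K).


ex = cp * ((T_b - T_0) - T_0 * ln(T_b/T_0))
ex = 4.18 * ((477.53 - 292.85) - 292.85 * ln(477.53/292.85))
ex = 173.41 kJ/kg


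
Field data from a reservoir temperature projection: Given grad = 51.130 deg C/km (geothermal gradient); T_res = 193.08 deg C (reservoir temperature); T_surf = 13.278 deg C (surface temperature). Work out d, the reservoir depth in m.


d = (T_res - T_surf) / grad * 1000
d = (193.08 - 13.278) / 51.130 * 1000
d = 3516.6 m


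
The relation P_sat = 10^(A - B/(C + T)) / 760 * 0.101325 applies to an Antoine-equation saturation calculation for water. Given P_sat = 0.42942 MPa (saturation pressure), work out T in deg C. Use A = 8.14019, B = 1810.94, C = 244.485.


T = B / (A - log10(P_sat * 760 / 0.101325)) - C
T = 1810.94 / (8.14019 - log10(0.42942 * 760 / 0.101325)) - 244.485
T = 146.46 deg C


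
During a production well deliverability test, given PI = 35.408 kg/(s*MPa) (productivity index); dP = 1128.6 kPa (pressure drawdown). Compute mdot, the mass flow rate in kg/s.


mdot = PI * dP / 1000
mdot = 35.408 * 1128.6 / 1000
mdot = 39.961 kg/s


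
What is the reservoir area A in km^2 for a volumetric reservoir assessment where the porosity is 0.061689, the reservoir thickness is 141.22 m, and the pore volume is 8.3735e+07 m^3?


A = Vp / (1e6 * hr * phi)
A = 8.3735e+07 / (1e6 * 141.22 * 0.061689)
A = 9.6118 km^2


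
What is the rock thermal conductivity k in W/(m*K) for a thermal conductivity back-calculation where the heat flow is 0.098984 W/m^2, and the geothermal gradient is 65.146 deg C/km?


k = q / (grad / 1000)
k = 0.098984 / (65.146 / 1000)
k = 1.5194 W/(m*K)


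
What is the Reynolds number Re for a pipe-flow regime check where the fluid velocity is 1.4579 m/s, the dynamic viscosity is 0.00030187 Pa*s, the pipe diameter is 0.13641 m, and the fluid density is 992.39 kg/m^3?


Re = rho * vel * D / mu
Re = 992.39 * 1.4579 * 0.13641 / 0.00030187
Re = 6.5379e+05


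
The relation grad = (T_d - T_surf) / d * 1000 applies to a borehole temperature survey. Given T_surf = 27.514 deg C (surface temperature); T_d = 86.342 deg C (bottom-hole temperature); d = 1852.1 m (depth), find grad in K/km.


grad = (T_d - T_surf) / d * 1000
grad = (86.342 - 27.514) / 1852.1 * 1000
grad = 31.76286 deg C/km
Convert: 31.76286 deg C/km * 1.0 = 31.763 K/km
grad = 31.763 K/km


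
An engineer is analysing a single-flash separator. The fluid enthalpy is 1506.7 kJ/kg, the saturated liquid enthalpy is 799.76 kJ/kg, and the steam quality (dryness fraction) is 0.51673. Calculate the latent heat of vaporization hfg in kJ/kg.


hfg = (h - hf) / x
hfg = (1506.7 - 799.76) / 0.51673
hfg = 1368.1 kJ/kg


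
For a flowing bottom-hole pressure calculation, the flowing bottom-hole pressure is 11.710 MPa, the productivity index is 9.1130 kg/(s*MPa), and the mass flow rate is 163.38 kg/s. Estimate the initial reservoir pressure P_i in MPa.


P_i = P_wf + mdot / PI
P_i = 11.710 + 163.38 / 9.1130
P_i = 29.638 MPa


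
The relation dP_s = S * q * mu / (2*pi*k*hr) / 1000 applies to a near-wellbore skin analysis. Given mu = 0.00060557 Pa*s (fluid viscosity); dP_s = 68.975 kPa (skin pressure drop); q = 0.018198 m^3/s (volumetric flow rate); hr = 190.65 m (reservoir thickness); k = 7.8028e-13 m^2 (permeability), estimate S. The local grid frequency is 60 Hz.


S = dP_s * 1000 * 2*pi*k*hr / (q*mu)
S = 68.975 * 1000 * 2*pi*7.8028e-13*190.65 / (0.018198*0.00060557)
S = 5.8502


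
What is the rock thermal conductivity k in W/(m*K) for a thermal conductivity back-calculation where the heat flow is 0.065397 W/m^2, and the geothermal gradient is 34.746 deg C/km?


k = q / (grad / 1000)
k = 0.065397 / (34.746 / 1000)
k = 1.8821 W/(m*K)


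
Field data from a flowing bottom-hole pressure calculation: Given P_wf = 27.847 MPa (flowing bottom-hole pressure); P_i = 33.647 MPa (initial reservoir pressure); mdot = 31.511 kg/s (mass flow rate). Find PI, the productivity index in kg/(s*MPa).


PI = mdot / (P_i - P_wf)
PI = 31.511 / (33.647 - 27.847)
PI = 5.4329 kg/(s*MPa)


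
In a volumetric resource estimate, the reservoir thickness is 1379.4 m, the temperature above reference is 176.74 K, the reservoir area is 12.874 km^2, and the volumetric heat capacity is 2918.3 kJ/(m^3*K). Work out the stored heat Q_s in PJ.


Step 1: Vr = A*1e6*hr = 12.874*1e6*1379.4 = 1.775840e+10 m^3
Step 2: Q_s = Vr*rhoc*dT/1e12 = 1.775840e+10*2918.3*176.74/1e12 = 9159.4 PJ
Q_s = 9159.4 PJ


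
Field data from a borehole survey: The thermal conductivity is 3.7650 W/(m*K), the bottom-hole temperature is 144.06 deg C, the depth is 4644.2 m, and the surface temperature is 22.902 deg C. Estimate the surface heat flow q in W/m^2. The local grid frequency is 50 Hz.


Step 1: grad = (T_d - T_surf)/d * 1000 = (144.06 - 22.902)/4644.2 * 1000 = 26.08802 deg C/km
Step 2: q = k * grad / 1000 = 3.765 * 26.08802 / 1000 = 0.098221 W/m^2
q = 0.098221 W/m^2
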